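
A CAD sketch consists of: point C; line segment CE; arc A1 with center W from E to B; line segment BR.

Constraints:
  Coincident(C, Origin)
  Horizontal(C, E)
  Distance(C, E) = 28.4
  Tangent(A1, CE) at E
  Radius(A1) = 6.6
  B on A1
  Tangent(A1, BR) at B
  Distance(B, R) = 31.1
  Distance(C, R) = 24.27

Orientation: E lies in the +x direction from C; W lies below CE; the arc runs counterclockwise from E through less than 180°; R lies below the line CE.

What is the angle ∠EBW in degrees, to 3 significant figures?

67.2°

Checks: |WE| = 6.600 ✓; |WB| = 6.600 ✓; ∠(WB, BR) = 90.00° ✓; |BR| = 31.10 ✓; |CR| = 24.27 ✓.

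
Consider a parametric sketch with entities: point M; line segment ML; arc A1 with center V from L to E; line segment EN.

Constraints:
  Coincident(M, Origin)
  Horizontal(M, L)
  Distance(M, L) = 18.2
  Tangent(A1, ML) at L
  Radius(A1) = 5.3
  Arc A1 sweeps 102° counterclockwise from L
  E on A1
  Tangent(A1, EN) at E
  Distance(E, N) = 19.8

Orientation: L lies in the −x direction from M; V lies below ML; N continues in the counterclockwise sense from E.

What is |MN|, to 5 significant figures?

32.176

On A1, L sits at bearing 90° from V; a 102° counterclockwise sweep puts E at bearing 192°, so E = V + 5.3·(cos 192°, sin 192°) = (-23.384, -6.4019). Tangency of A1 to EN means the radius VE is perpendicular to EN, so EN runs along (−sin 192°, cos 192°); with |EN| = 19.8, N = (-19.268, -25.769). Then |MN| = |N − M| = 32.176.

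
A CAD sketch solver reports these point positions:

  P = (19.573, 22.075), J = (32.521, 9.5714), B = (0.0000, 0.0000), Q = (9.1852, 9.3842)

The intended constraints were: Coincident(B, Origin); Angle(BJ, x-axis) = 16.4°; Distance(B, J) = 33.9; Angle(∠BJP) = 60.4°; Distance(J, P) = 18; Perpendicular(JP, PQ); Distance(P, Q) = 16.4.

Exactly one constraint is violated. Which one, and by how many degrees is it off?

Perpendicular(JP, PQ) — off by 4.70°.

B = (0.00, 0.00) ✓; BJ at 16.40° ✓; |BJ| = 33.90 ✓; ∠BJP = 60.40° ✓; |JP| = 18.00 ✓; ∠(JP, PQ) = 94.70° ✗; |PQ| = 16.40 ✓.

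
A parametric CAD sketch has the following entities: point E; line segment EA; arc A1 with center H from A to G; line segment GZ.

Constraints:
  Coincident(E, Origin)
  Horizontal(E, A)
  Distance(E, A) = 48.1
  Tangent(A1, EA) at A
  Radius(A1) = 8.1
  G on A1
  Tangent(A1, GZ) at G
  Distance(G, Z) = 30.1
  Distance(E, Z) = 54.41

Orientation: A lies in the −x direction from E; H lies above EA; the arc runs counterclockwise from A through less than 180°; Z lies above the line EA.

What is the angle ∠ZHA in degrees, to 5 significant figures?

163.06°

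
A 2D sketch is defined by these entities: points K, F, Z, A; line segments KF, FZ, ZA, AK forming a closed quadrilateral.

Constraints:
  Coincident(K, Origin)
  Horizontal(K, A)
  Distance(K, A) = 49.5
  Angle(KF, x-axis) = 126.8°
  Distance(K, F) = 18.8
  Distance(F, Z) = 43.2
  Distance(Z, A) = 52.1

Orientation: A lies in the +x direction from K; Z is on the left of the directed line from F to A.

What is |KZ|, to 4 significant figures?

48.50

K is at the origin; KA is horizontal with |KA| = 49.5 and A in +x, so A = (49.5, 0). KF runs at 126.8° with |KF| = 18.8, so F = (-11.26, 15.05). Z is determined by |FZ| = 43.2 and |ZA| = 52.1 together: it lies at the intersection of circle(F, 43.2) and circle(A, 52.1). With |FA| = 62.60, the foot of the radical line on FA is 24.52 from F and the perpendicular offset is √(43.2² − 24.52²) = 35.56. Taking the left-of-FA solution: Z = (21.10, 43.68).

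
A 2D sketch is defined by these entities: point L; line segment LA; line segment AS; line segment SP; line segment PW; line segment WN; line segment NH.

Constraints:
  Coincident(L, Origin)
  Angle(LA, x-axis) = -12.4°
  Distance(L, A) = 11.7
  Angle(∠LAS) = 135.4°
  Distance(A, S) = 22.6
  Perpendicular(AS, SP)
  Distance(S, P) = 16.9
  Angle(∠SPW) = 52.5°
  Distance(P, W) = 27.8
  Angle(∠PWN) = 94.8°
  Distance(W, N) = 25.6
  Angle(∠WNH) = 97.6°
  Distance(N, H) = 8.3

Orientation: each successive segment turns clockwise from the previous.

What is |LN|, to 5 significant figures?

37.450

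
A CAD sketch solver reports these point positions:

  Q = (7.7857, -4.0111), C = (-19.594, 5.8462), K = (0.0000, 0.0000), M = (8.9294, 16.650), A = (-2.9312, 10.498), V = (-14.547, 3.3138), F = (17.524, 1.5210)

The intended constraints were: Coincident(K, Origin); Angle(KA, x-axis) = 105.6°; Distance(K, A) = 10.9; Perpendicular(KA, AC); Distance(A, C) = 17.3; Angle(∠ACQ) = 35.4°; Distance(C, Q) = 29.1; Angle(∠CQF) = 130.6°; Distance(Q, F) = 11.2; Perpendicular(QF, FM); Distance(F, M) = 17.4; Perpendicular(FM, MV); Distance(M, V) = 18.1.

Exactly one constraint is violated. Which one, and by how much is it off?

Distance(M, V) = 18.1 — off by 8.90.

K = (0.00, 0.00) ✓; KA at 105.6° ✓; |KA| = 10.90 ✓; ∠(KA, AC) = 90.00° ✓; |AC| = 17.30 ✓; ∠ACQ = 35.40° ✓; |CQ| = 29.10 ✓; ∠CQF = 130.6° ✓; |QF| = 11.20 ✓; ∠(QF, FM) = 90.00° ✓; |FM| = 17.40 ✓; ∠(FM, MV) = 90.00° ✓; |MV| = 27.00 ✗.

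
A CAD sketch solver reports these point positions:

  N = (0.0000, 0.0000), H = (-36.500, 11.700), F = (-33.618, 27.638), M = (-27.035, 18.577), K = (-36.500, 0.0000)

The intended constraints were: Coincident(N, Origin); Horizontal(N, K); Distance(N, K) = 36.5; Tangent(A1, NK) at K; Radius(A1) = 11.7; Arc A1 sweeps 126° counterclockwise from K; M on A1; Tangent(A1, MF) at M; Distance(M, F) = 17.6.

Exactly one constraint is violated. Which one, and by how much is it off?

Distance(M, F) = 17.6 — off by 6.40.

N = (0.00, 0.00) ✓; N.y = 0.00, K.y = 0.00 ✓; |NK| = 36.50 ✓; ∠(HK, KN) = 90.00° ✓; |HK| = 11.70 ✓; bearing(H→M) − bearing(H→K) = 126.0° ✓; |HM| = 11.70 ✓; ∠(HM, MF) = 90.00° ✓; |MF| = 11.20 ✗.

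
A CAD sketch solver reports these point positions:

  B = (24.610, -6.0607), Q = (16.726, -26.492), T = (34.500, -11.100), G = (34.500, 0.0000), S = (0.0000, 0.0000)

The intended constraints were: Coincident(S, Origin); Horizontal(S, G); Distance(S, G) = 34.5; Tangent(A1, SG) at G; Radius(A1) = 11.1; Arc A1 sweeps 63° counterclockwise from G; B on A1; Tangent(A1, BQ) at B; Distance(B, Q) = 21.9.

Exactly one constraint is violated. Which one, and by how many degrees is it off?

Tangent(A1, BQ) at B — off by 5.90°.

S = (0.00, 0.00) ✓; S.y = 0.00, G.y = 0.00 ✓; |SG| = 34.50 ✓; ∠(TG, GS) = 90.00° ✓; |TG| = 11.10 ✓; bearing(T→B) − bearing(T→G) = 63.00° ✓; |TB| = 11.10 ✓; ∠(TB, BQ) = 84.10° ✗; |BQ| = 21.90 ✓.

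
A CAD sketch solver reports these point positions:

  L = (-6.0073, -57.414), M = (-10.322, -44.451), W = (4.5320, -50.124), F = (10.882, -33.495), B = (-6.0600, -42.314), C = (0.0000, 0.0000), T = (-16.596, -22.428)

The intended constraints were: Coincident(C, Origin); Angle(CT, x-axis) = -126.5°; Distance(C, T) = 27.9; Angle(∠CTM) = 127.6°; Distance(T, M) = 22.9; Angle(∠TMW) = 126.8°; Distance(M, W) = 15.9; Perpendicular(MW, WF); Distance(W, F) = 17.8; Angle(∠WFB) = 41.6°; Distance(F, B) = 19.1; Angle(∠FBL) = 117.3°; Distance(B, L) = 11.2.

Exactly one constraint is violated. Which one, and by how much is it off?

Distance(B, L) = 11.2 — off by 3.90.

C = (0.00, 0.00) ✓; CT at -126.5° ✓; |CT| = 27.90 ✓; ∠CTM = 127.6° ✓; |TM| = 22.90 ✓; ∠TMW = 126.8° ✓; |MW| = 15.90 ✓; ∠(MW, WF) = 90.00° ✓; |WF| = 17.80 ✓; ∠WFB = 41.60° ✓; |FB| = 19.10 ✓; ∠FBL = 117.3° ✓; |BL| = 15.10 ✗.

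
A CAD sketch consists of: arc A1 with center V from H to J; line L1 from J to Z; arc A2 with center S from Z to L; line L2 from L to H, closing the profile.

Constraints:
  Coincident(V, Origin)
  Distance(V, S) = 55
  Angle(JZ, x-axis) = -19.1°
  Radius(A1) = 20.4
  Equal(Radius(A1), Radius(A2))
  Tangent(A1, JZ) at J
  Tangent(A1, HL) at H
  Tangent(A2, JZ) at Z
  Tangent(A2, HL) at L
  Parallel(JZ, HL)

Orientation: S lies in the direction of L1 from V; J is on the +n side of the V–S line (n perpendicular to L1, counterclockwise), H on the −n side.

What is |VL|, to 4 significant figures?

58.66

Tangency of A1 to both parallel lines with radius 20.4 puts J and H at V ± 20.4·n: J = (6.675, 19.28), H = (-6.675, -19.28). Equal radii place Z and L the same way about S: Z = S + 20.4·n = (58.65, 1.280), L = S − 20.4·n = (45.30, -37.27). Then |VL| = |L − V| = 58.66.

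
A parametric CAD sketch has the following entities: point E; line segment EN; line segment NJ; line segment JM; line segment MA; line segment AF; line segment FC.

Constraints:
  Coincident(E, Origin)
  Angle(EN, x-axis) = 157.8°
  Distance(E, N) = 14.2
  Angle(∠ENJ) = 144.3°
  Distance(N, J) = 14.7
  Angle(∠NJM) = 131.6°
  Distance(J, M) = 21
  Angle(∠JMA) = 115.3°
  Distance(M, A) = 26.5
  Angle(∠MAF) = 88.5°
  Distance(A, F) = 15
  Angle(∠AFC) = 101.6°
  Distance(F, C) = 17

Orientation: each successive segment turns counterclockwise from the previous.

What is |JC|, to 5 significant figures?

18.373

∠MAF = 88.5° gives AF at 38.100° from the x-axis; with |AF| = 15.0, F = (-9.7285, -28.610). ∠AFC = 101.6° gives FC at 116.50° from the x-axis; with |FC| = 17.0, C = (-17.314, -13.396). Then |JC| = |C − J| = 18.373.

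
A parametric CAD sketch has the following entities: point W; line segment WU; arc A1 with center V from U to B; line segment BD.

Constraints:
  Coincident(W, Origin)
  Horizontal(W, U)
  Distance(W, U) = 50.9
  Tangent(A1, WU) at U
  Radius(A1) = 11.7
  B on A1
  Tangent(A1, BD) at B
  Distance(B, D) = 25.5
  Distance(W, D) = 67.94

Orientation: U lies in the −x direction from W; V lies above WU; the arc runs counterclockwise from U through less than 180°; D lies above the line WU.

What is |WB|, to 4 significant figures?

45.02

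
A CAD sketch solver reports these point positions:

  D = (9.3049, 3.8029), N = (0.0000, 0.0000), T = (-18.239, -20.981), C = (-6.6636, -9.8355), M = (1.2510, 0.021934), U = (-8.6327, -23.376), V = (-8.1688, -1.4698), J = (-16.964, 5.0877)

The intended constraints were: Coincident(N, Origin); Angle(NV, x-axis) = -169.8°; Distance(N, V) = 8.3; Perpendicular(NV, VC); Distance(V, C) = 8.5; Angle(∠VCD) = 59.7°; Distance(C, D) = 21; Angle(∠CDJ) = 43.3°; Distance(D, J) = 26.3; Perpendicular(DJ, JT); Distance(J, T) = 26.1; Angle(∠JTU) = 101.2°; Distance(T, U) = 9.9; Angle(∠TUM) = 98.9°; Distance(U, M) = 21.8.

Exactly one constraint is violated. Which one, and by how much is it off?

Distance(U, M) = 21.8 — off by 3.60.

N = (0.00, 0.00) ✓; NV at -169.8° ✓; |NV| = 8.300 ✓; ∠(NV, VC) = 90.00° ✓; |VC| = 8.500 ✓; ∠VCD = 59.70° ✓; |CD| = 21.00 ✓; ∠CDJ = 43.30° ✓; |DJ| = 26.30 ✓; ∠(DJ, JT) = 90.00° ✓; |JT| = 26.10 ✓; ∠JTU = 101.2° ✓; |TU| = 9.900 ✓; ∠TUM = 98.90° ✓; |UM| = 25.40 ✗.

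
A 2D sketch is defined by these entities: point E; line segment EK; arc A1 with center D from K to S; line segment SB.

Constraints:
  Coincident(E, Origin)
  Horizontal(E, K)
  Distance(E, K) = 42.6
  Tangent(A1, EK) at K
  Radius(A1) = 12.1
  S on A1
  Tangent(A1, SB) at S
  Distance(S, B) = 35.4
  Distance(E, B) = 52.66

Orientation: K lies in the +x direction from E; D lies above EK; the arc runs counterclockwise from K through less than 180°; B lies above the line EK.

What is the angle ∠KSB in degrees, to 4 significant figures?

112.5°

Checks: |DS| = 12.10 ✓; ∠(DS, SB) = 90.00° ✓; |SB| = 35.40 ✓; |EB| = 52.66 ✓.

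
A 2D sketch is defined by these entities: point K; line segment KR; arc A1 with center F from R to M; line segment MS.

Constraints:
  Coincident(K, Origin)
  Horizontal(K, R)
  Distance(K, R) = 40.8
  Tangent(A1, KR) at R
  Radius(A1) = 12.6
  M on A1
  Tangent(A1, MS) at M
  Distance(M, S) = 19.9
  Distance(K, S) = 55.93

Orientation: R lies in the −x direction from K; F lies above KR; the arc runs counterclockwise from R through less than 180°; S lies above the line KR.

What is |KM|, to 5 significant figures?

36.786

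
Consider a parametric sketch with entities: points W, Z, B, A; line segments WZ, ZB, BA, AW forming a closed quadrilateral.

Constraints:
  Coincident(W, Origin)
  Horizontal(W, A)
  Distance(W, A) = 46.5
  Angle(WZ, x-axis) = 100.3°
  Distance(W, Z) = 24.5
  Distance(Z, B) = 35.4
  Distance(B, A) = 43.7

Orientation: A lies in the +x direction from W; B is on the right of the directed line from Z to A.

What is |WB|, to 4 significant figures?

11.04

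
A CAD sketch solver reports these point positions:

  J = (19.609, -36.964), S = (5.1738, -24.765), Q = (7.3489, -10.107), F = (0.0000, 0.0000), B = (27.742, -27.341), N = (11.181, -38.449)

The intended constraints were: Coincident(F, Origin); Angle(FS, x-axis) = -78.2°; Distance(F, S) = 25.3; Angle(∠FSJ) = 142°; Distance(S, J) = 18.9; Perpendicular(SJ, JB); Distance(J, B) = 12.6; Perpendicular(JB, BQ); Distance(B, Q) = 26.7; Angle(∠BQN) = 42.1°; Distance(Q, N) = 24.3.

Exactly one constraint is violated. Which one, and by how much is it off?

Distance(Q, N) = 24.3 — off by 4.30.

F = (0.00, 0.00) ✓; FS at -78.20° ✓; |FS| = 25.30 ✓; ∠FSJ = 142.0° ✓; |SJ| = 18.90 ✓; ∠(SJ, JB) = 90.00° ✓; |JB| = 12.60 ✓; ∠(JB, BQ) = 90.00° ✓; |BQ| = 26.70 ✓; ∠BQN = 42.10° ✓; |QN| = 28.60 ✗.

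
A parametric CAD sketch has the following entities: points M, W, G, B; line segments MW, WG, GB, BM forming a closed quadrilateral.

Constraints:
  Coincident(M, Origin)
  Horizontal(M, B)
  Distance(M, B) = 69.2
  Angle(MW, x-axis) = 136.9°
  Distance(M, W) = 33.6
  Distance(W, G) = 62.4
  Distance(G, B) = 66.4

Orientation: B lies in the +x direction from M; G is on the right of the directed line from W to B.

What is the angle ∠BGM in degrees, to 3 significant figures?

82.0°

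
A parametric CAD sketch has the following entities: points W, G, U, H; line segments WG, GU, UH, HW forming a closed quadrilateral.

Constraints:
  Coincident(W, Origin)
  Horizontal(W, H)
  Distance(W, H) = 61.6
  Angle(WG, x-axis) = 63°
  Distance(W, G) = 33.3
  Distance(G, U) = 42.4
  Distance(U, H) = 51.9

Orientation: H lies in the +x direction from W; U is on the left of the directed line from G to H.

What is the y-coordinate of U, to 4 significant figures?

50.96

W is at the origin; W and H share the same y with |WH| = 61.6 and H in +x, so H = (61.6, 0). WG runs at 63.0° with |WG| = 33.3, so G = (15.12, 29.67). U is determined by |GU| = 42.4 and |UH| = 51.9 together: it lies at the intersection of circle(G, 42.4) and circle(H, 51.9). With |GH| = 55.14, the foot of the radical line on GH is 19.45 from G and the perpendicular offset is √(42.4² − 19.45²) = 37.68. Taking the left-of-GH solution: U = (51.78, 50.96).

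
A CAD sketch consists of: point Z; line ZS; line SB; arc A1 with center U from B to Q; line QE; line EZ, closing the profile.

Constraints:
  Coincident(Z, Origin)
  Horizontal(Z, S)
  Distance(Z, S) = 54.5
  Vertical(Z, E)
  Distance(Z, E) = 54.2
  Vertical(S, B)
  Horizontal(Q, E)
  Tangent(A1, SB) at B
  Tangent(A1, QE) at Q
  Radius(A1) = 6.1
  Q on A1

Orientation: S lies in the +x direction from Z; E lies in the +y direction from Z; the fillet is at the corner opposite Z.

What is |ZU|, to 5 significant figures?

68.236

Z is at the origin; Z and S share the same y with |ZS| = 54.5 and S on the +x side, so S = (54.500, 0.0000). ZE is vertical with |ZE| = 54.2 and E on the +y side, so E = (0.0000, 54.200). The virtual corner opposite Z is at (54.500, 54.200). A1 meets SB tangentially, so UB is at right angles to SB and since A1 is tangent to QE there, UQ ⟂ QE, with radius 6.1, so the center U sits 6.1 in from both sides at U = (48.400, 48.100). Then |ZU| = |U − Z| = 68.236.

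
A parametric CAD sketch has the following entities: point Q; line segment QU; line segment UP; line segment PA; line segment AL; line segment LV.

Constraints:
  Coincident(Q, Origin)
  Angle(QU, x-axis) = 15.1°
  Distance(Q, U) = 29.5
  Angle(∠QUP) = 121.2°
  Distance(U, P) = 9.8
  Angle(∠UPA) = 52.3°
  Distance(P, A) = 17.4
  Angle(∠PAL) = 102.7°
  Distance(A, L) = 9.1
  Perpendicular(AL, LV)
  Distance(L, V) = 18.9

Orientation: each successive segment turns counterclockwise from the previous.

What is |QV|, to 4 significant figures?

35.41

Q is at the origin; QU runs at 15.1° with length 29.5, so U = (28.48, 7.685). ∠QUP = 121.2° gives UP at 73.90° from the x-axis; with |UP| = 9.8, P = (31.20, 17.10). ∠UPA = 52.3° gives PA at -158.4° from the x-axis; with |PA| = 17.4, A = (15.02, 10.70). ∠PAL = 102.7° gives AL at -81.10° from the x-axis; with |AL| = 9.1, L = (16.43, 1.705). AL ⟂ LV, so LV runs at 8.900°; with |LV| = 18.9, V = (35.10, 4.629). Then |QV| = |V − Q| = 35.41.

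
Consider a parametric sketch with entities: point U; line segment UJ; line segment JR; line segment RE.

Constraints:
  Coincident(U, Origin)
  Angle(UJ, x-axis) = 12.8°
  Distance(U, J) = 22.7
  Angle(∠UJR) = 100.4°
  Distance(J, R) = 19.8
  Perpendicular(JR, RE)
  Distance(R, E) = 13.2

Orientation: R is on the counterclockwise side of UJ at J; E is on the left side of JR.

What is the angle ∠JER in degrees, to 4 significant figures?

56.31°

U is at the origin; UJ runs at 12.8° with length 22.7, so J = 22.7·(cos 12.8°, sin 12.8°) = (22.14, 5.029). ∠UJR = 100.4°, so JR runs at 12.8° + (180° − 100.4°) = 92.40° from the x-axis; with |JR| = 19.8, R = J + 19.8·(cos 92.40°, sin 92.40°) = (21.31, 24.81). The perpendicularity gives RE at right angles to JR; with |RE| = 13.2 on the left of JR, E = R + 13.2·(-0.9991, -0.04188) = (8.118, 24.26). Then cos ∠JER = EJ·ER / (|EJ||ER|), giving 56.31°.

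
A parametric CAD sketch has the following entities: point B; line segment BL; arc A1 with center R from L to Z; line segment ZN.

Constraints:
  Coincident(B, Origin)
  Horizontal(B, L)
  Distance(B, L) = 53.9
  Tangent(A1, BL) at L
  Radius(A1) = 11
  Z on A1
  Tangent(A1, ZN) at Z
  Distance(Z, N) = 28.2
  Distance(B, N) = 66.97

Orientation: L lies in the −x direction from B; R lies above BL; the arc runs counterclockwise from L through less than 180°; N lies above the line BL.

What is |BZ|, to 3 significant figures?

45.9

B is at the origin; B and L share the same y with |BL| = 53.9 and L on the −x side, so L = (-53.9, 0.00). Since A1 is tangent to BL there, RL ⟂ BL, so R = L + (0, 11) = (-53.9, 11.0). Since RZ ⟂ ZN (tangency), |RN| = √(11.0² + 28.2²) = 30.3 regardless of where Z sits on A1. So N lies on both circle(B, 66.97) and circle(R, 30.3); the above-BL intersection is N = (-52.8, 41.2). Z is the foot of the tangent from N: Z = (-43.5, 14.6).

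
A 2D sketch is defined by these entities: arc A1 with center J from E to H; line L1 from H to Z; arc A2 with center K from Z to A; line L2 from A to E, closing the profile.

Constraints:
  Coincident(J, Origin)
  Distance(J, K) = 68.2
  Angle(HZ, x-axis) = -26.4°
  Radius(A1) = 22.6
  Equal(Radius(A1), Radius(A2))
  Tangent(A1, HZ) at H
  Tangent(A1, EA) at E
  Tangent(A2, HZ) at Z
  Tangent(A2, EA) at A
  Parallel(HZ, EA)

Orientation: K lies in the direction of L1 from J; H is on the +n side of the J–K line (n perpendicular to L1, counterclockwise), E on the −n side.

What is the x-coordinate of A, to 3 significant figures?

51.0

Tangency of A1 to both parallel lines with radius 22.6 puts H and E at J ± 22.6·n: H = (10.0, 20.2), E = (-10.0, -20.2). Equal radii place Z and A the same way about K: Z = K + 22.6·n = (71.1, -10.1), A = K − 22.6·n = (51.0, -50.6). So A.x = 51.0.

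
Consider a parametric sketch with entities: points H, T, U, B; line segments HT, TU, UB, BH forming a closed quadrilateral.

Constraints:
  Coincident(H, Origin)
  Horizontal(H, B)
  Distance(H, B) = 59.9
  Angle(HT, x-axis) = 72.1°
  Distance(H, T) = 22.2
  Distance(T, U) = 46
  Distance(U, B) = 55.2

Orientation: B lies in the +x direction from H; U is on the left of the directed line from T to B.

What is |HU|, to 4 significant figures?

66.14

Checks: |TU| = 46.00 ✓; |UB| = 55.20 ✓.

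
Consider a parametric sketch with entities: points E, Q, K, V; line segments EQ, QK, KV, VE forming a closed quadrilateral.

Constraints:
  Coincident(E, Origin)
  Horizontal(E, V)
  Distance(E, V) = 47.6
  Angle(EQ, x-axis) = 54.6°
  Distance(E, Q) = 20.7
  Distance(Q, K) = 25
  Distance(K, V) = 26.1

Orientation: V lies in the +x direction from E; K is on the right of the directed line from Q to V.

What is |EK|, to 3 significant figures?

23.0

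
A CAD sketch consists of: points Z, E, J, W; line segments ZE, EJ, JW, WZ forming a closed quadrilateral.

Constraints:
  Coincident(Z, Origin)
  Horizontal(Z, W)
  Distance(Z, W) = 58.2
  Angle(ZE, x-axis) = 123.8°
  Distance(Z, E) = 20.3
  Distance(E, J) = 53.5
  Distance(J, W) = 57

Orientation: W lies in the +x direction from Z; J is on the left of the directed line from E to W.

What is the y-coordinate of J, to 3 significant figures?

50.0

Z is at the origin; ZW is horizontal with |ZW| = 58.2 and W in +x, so W = (58.2, 0). ZE runs at 123.8° with |ZE| = 20.3, so E = (-11.3, 16.9). J is determined by |EJ| = 53.5 and |JW| = 57.0 together: it lies at the intersection of circle(E, 53.5) and circle(W, 57.0). With |EW| = 71.5, the foot of the radical line on EW is 33.1 from E and the perpendicular offset is √(53.5² − 33.1²) = 42.1. Taking the left-of-EW solution: J = (30.7, 50.0).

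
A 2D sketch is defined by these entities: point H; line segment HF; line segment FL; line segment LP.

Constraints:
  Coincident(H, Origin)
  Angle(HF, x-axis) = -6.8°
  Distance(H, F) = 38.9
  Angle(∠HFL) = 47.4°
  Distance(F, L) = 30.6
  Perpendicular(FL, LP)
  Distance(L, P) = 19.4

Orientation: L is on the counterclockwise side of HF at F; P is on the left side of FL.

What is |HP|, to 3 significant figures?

10.2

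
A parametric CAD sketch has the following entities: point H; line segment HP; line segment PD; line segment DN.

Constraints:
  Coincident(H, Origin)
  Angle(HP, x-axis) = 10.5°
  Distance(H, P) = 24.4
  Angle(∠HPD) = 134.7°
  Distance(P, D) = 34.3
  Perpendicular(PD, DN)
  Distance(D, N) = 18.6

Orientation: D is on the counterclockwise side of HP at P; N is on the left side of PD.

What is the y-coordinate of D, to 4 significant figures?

32.82

H is at the origin; HP runs at 10.5° with length 24.4, so P = 24.4·(cos 10.5°, sin 10.5°) = (23.99, 4.447). ∠HPD = 134.7°, so PD runs at 10.5° + (180° − 134.7°) = 55.80° from the x-axis; with |PD| = 34.3, D = P + 34.3·(cos 55.80°, sin 55.80°) = (43.27, 32.82). So D.y = 32.82.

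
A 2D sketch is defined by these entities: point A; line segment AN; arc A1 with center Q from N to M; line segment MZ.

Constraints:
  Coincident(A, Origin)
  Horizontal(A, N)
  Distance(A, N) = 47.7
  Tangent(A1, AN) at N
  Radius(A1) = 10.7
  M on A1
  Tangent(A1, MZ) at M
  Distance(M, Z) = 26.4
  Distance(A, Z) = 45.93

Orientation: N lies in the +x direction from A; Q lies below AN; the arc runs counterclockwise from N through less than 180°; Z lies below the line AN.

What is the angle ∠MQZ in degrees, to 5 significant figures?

67.937°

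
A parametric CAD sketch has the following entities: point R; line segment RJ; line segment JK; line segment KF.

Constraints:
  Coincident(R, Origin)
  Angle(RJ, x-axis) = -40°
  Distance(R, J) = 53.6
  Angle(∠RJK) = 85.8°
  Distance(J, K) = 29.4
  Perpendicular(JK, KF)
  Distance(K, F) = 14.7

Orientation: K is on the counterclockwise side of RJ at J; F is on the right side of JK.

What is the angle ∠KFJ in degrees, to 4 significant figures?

63.43°

∠RJK = 85.8°, so JK runs at -40.0° + (180° − 85.8°) = 54.20° from the x-axis; with |JK| = 29.4, K = J + 29.4·(cos 54.20°, sin 54.20°) = (58.26, -10.61). The perpendicularity gives KF at right angles to JK; with |KF| = 14.7 on the right of JK, F = K + 14.7·(0.8111, -0.5850) = (70.18, -19.21). Then cos ∠KFJ = FK·FJ / (|FK||FJ|), giving 63.43°.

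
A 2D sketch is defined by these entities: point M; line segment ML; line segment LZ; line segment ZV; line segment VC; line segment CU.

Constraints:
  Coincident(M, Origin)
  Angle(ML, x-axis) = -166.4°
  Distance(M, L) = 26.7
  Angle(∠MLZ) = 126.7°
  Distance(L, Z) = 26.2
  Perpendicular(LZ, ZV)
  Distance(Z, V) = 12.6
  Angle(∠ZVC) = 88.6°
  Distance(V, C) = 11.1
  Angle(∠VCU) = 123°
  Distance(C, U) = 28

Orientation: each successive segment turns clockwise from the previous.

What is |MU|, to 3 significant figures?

36.8

M is at the origin; ML runs at -166.4° with length 26.7, so L = (-26.0, -6.28). ∠MLZ = 126.7° gives LZ at 140° from the x-axis; with |LZ| = 26.2, Z = (-46.1, 10.5). LZ is perpendicular to ZV, so ZV runs at 50.3°; with |ZV| = 12.6, V = (-38.1, 20.2). ∠ZVC = 88.6° gives VC at -41.1° from the x-axis; with |VC| = 11.1, C = (-29.7, 12.9). ∠VCU = 123.0° gives CU at -98.1° from the x-axis; with |CU| = 28.0, U = (-33.6, -14.9). Then |MU| = |U − M| = 36.8.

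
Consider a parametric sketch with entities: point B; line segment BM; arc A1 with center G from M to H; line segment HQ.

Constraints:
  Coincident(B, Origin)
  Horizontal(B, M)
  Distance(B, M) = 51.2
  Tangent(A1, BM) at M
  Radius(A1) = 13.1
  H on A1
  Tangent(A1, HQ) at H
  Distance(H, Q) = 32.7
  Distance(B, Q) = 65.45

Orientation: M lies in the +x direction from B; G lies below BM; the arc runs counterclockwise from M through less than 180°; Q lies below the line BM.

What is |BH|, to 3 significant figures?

41.4

B is at the origin; BM is horizontal with |BM| = 51.2 and M on the +x side, so M = (51.2, 0.00). Since A1 is tangent to BM there, GM ⟂ BM, so G = M + (0, -13.1) = (51.2, -13.1). Since GH ⟂ HQ (tangency), |GQ| = √(13.1² + 32.7²) = 35.2 regardless of where H sits on A1. So Q lies on both circle(B, 65.45) and circle(G, 35.2); the below-BM intersection is Q = (44.8, -47.7). H is the foot of the tangent from Q: H = (38.4, -15.7).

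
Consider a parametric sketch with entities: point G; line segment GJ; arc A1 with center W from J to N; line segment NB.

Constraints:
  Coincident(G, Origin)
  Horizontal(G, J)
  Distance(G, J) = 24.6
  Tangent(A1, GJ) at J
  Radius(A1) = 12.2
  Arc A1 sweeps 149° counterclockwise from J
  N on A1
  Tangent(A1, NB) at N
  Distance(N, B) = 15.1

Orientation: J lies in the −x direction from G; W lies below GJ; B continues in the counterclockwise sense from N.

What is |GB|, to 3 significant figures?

35.3

G is at the origin; GJ is horizontal with |GJ| = 24.6 and J on the −x side, so J = (-24.6, 0.00). The tangent condition forces WJ to be normal to GJ, so W = J + (0, -12.2) = (-24.6, -12.2). On A1, J sits at bearing 90° from W; a 149° counterclockwise sweep puts N at bearing 239°, so N = W + 12.2·(cos 239°, sin 239°) = (-30.9, -22.7). Since A1 is tangent to NB there, WN ⟂ NB, so NB runs along (−sin 239°, cos 239°); with |NB| = 15.1, B = (-17.9, -30.4). Then |GB| = |B − G| = 35.3.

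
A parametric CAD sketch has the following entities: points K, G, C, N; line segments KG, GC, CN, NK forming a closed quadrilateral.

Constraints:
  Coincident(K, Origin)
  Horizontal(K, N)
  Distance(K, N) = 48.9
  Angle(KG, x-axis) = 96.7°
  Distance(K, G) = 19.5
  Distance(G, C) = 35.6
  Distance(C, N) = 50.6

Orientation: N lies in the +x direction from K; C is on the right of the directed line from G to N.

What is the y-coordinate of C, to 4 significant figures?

-16.09

K is at the origin; KN is horizontal with |KN| = 48.9 and N in +x, so N = (48.9, 0). KG runs at 96.7° with |KG| = 19.5, so G = (-2.275, 19.37). C is determined by |GC| = 35.6 and |CN| = 50.6 together: it lies at the intersection of circle(G, 35.6) and circle(N, 50.6). With |GN| = 54.72, the foot of the radical line on GN is 15.54 from G and the perpendicular offset is √(35.6² − 15.54²) = 32.03. Taking the right-of-GN solution: C = (0.9260, -16.09).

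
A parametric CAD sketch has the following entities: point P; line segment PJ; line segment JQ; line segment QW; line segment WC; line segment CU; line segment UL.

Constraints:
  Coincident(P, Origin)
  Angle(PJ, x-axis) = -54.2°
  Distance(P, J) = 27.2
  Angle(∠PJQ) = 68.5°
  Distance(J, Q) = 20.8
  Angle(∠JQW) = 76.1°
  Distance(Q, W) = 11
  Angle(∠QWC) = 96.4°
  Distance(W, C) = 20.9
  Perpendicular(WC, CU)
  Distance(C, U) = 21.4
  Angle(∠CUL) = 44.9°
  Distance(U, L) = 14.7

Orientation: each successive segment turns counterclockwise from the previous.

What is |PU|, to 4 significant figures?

39.78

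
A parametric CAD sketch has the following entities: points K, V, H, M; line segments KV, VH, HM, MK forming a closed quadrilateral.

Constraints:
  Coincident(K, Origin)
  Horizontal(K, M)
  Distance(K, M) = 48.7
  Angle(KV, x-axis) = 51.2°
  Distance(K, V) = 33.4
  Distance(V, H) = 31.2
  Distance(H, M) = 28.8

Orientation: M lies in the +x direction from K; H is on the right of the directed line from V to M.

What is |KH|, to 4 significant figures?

21.01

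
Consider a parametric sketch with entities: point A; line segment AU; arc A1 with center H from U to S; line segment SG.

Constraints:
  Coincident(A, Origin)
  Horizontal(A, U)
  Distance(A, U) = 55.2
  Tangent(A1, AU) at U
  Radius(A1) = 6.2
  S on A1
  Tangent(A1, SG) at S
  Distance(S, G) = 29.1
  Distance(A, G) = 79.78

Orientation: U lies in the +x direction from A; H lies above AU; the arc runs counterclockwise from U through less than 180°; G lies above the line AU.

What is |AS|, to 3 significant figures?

60.8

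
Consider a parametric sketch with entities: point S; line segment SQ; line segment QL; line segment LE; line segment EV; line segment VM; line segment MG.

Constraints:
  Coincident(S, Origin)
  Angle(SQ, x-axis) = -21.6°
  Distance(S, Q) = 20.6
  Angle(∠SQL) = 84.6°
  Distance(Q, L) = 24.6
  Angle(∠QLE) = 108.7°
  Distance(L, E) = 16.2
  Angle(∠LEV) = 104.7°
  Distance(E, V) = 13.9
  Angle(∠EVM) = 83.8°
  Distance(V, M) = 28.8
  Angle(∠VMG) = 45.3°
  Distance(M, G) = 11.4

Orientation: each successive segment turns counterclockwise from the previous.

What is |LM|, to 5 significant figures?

19.749

S is at the origin; SQ runs at -21.6° with length 20.6, so Q = (19.153, -7.5834). ∠SQL = 84.6° gives QL at 73.800° from the x-axis; with |QL| = 24.6, L = (26.017, 16.040). ∠QLE = 108.7° gives LE at 145.10° from the x-axis; with |LE| = 16.2, E = (12.730, 25.309). ∠LEV = 104.7° gives EV at -139.60° from the x-axis; with |EV| = 13.9, V = (2.1447, 16.300). ∠EVM = 83.8° gives VM at -43.400° from the x-axis; with |VM| = 28.8, M = (23.070, -3.4884). Then |LM| = |M − L| = 19.749.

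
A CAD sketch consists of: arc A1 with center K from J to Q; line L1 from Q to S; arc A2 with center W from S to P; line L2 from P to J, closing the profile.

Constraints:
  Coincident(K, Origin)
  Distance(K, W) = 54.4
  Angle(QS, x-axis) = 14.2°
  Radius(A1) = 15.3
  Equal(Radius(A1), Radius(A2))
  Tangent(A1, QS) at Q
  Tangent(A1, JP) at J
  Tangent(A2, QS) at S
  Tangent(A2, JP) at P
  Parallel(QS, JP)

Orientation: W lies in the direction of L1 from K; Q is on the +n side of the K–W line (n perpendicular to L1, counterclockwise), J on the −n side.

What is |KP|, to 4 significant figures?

56.51

The slot axis is L1's direction at 14.2°, so u = (cos 14.2°, sin 14.2°) = (0.9694, 0.2453) and n = (−sin 14.2°, cos 14.2°) = (-0.2453, 0.9694). K is at the origin and W lies 54.4 along u from K, so W = 54.4·u = (52.74, 13.34). Tangency of A1 to both parallel lines with radius 15.3 puts Q and J at K ± 15.3·n: Q = (-3.753, 14.83), J = (3.753, -14.83). Equal radii place S and P the same way about W: S = W + 15.3·n = (48.98, 28.18), P = W − 15.3·n = (56.49, -1.488). Then |KP| = |P − K| = 56.51.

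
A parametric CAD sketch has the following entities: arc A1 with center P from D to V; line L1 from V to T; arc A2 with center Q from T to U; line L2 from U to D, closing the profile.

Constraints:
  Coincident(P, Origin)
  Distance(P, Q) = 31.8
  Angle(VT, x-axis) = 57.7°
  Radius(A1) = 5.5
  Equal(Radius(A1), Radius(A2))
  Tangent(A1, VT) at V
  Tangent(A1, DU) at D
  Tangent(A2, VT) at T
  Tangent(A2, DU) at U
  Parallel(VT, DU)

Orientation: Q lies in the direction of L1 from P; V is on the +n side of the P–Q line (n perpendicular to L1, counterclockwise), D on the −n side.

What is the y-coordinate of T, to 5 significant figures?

29.818

The slot axis is L1's direction at 57.7°, so u = (cos 57.7°, sin 57.7°) = (0.53435, 0.84526) and n = (−sin 57.7°, cos 57.7°) = (-0.84526, 0.53435). P is at the origin and Q lies 31.8 along u from P, so Q = 31.8·u = (16.992, 26.879). Tangency of A1 to both parallel lines with radius 5.5 puts V and D at P ± 5.5·n: V = (-4.6489, 2.9389), D = (4.6489, -2.9389). Equal radii place T and U the same way about Q: T = Q + 5.5·n = (12.343, 29.818), U = Q − 5.5·n = (21.641, 23.940). So T.y = 29.818.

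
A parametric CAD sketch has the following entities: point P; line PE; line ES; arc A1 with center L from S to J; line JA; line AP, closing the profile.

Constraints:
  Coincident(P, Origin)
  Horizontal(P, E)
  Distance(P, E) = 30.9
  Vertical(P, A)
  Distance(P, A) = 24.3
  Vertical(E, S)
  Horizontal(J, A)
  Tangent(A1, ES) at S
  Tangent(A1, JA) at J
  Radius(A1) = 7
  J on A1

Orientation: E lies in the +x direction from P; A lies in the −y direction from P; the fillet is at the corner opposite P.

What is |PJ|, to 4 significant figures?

34.08

P is at the origin; P and E share the same y with |PE| = 30.9 and E on the +x side, so E = (30.90, 0.000). P and A share the same x with |PA| = 24.3 and A on the −y side, so A = (0.000, -24.30). The virtual corner opposite P is at (30.90, -24.30). The tangent condition forces LS to be normal to ES and tangency of A1 to JA means the radius LJ is perpendicular to JA, with radius 7.0, so the center L sits 7.0 in from both sides at L = (23.90, -17.30). That places the tangent points at S = (30.90, -17.30) on ES and J = (23.90, -24.30) on JA. Then |PJ| = |J − P| = 34.08.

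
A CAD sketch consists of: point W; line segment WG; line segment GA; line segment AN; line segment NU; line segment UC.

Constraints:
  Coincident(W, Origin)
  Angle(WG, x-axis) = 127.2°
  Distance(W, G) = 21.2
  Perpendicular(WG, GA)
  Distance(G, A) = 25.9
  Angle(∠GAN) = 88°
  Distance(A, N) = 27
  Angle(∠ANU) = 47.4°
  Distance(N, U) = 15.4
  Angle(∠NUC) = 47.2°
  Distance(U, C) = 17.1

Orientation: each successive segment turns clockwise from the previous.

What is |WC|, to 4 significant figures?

31.61

∠ANU = 47.4° gives NU at 172.6° from the x-axis; with |NU| = 15.4, U = (8.105, 12.47). ∠NUC = 47.2° gives UC at 39.80° from the x-axis; with |UC| = 17.1, C = (21.24, 23.41). Then |WC| = |C − W| = 31.61.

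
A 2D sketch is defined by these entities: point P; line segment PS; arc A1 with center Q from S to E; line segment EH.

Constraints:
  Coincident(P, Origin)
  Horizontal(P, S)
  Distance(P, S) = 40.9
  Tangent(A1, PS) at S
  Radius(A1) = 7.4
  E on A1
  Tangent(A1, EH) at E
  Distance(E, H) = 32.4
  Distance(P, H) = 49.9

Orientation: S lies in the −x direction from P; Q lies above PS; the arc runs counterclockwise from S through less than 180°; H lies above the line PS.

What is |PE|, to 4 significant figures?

34.21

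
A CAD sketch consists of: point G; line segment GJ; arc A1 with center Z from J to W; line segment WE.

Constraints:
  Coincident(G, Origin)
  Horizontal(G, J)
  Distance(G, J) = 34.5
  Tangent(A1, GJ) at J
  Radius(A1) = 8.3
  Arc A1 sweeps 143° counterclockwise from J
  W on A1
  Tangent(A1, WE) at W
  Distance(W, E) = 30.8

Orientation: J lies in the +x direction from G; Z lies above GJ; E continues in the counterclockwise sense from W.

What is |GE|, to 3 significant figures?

36.6

G is at the origin; GJ is horizontal with |GJ| = 34.5 and J on the +x side, so J = (34.5, 0.00). A1 meets GJ tangentially, so ZJ is at right angles to GJ, so Z = J + (0, 8.3) = (34.5, 8.30). On A1, J sits at bearing -90° from Z; a 143° counterclockwise sweep puts W at bearing 53°, so W = Z + 8.3·(cos 53°, sin 53°) = (39.5, 14.9). The tangent condition forces ZW to be normal to WE, so WE runs along (−sin 53°, cos 53°); with |WE| = 30.8, E = (14.9, 33.5). Then |GE| = |E − G| = 36.6.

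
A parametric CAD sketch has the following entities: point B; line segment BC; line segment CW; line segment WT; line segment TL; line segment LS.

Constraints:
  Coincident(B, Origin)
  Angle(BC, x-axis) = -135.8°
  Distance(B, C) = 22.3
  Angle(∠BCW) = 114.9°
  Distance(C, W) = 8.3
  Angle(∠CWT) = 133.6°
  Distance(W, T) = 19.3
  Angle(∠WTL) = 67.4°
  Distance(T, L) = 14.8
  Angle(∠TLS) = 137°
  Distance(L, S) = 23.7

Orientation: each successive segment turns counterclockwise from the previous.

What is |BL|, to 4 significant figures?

17.21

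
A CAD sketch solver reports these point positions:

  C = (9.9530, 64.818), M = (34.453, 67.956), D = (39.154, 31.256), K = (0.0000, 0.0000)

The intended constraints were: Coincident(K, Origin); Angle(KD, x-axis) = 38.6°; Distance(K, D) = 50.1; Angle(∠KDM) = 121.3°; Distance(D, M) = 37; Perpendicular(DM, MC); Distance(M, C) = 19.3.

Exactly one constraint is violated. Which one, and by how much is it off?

Distance(M, C) = 19.3 — off by 5.40.

K = (0.00, 0.00) ✓; KD at 38.60° ✓; |KD| = 50.10 ✓; ∠KDM = 121.3° ✓; |DM| = 37.00 ✓; ∠(DM, MC) = 90.00° ✓; |MC| = 24.70 ✗.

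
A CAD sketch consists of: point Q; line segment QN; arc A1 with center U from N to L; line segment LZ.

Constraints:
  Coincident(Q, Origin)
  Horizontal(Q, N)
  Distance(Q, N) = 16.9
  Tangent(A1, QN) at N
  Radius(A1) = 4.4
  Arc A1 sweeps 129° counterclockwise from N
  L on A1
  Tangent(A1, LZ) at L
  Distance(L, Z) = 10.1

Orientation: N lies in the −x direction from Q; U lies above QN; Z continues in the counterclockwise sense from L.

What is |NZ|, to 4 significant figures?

15.30

On A1, N sits at bearing -90° from U; a 129° counterclockwise sweep puts L at bearing 39°, so L = U + 4.4·(cos 39°, sin 39°) = (-13.48, 7.169). Since A1 is tangent to LZ there, UL ⟂ LZ, so LZ runs along (−sin 39°, cos 39°); with |LZ| = 10.1, Z = (-19.84, 15.02). Then |NZ| = |Z − N| = 15.30.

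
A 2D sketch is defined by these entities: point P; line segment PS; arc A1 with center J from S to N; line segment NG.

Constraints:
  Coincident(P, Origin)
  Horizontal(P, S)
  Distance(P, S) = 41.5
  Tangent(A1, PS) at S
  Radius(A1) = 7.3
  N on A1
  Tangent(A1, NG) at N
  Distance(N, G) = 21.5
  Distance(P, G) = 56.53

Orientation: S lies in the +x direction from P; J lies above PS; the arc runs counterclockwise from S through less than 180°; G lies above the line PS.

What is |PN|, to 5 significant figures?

49.353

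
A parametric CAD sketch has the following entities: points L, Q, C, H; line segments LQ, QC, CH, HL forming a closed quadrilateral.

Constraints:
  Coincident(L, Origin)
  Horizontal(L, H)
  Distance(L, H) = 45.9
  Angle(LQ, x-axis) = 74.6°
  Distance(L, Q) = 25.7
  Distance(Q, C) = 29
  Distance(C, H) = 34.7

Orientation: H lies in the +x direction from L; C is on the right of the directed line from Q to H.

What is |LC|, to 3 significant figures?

12.0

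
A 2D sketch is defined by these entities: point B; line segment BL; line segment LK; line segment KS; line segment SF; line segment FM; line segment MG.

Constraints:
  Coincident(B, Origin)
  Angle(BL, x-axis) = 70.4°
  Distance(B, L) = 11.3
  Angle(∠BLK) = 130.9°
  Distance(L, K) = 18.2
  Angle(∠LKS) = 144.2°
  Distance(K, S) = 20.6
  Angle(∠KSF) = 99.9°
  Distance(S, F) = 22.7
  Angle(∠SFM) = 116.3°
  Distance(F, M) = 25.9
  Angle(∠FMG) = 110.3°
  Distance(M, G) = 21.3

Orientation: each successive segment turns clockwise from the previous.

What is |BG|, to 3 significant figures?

4.31

B is at the origin; BL runs at 70.4° with length 11.3, so L = (3.79, 10.6). ∠BLK = 130.9° gives LK at 21.3° from the x-axis; with |LK| = 18.2, K = (20.7, 17.3). ∠LKS = 144.2° gives KS at -14.5° from the x-axis; with |KS| = 20.6, S = (40.7, 12.1). ∠KSF = 99.9° gives SF at -94.6° from the x-axis; with |SF| = 22.7, F = (38.9, -10.5). ∠SFM = 116.3° gives FM at -158° from the x-axis; with |FM| = 25.9, M = (14.8, -20.1). ∠FMG = 110.3° gives MG at 132° from the x-axis; with |MG| = 21.3, G = (0.554, -4.28). Then |BG| = |G − B| = 4.31.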